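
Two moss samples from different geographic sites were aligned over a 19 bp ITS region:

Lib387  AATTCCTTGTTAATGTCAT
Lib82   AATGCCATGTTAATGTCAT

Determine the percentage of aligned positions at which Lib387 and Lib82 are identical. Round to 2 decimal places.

Mismatches occur at site 4 (T/G), site 7 (T/A).
17 of the 19 sites match, so the percent identity is 17/19 × 100 = 89.47%.

89.47%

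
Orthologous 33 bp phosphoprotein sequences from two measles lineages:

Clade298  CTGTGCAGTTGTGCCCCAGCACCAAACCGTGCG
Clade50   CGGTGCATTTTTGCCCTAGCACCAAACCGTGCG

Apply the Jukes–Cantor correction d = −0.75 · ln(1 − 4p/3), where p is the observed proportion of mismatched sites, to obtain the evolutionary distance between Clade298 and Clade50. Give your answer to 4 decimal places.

The sequences differ at positions 2 (T/G), 8 (G/T), 11 (G/T), 17 (C/T).
p = 4/33 = 0.121212.
d = −0.75 · ln(1 − (4/3)·0.121212) = −0.75 · ln(0.838384) = −0.75 · (-0.176279) = 0.1322.

0.1322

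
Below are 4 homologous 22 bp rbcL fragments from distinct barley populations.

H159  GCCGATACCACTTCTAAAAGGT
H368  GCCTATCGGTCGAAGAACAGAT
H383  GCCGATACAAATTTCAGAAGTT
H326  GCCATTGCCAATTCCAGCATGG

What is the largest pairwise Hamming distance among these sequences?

Pairwise Hamming distances:
  H159 vs H368: 11
  H159 vs H383: 6
  H159 vs H326: 9
  H368 vs H383: 13
  H368 vs H326: 15
  H383 vs H326: 9
The largest is 15, between H368 and H326.

15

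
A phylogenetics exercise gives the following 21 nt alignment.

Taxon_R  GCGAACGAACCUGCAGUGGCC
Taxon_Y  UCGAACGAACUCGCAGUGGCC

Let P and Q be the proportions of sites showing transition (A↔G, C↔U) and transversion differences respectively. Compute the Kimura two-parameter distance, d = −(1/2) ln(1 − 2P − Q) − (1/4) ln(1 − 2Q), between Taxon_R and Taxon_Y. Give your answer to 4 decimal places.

The sequences differ at positions 1 (G/U, transversion), 11 (C/U, transition), 12 (U/C, transition).
Of the 3 differences, 2 transitions and 1 transversion over 21 sites: P = 2/21 = 0.095238, Q = 1/21 = 0.047619.
d = −0.5·ln(0.761905) − 0.25·ln(0.904762) = −0.5·(-0.271933) − 0.25·(-0.100083) = 0.1610.

0.1610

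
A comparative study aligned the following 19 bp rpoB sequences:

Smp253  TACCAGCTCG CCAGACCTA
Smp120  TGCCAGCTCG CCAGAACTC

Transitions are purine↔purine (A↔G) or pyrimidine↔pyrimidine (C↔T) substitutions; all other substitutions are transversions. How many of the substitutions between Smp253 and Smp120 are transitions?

1

The sequences differ at positions 2 (A/G, transition), 16 (C/A, transversion), 19 (A/C, transversion).
Of the 3 differences, 1 transition and 2 transversions, so the answer is 1.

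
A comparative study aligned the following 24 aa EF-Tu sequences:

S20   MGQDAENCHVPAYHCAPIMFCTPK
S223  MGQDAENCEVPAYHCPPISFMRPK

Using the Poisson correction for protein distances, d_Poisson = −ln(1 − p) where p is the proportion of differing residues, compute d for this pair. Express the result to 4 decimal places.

0.2336

Mismatches occur at site 9 (H/E), site 16 (A/P), site 19 (M/S), site 21 (C/M), site 22 (T/R).
p = 5/24 = 0.208333.
d = −ln(1 − 0.208333) = −ln(0.791667) = 0.2336.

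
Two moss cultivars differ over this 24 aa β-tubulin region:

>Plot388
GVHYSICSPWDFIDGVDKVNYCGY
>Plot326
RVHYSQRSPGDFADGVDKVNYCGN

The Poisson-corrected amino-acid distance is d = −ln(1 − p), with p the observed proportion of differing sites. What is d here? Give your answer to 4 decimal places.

Differing sites — 1:G/R; 6:I/Q; 7:C/R; 10:W/G; 13:I/A; 24:Y/N.
p = 6/24 = 0.250000.
d = −ln(1 − 0.250000) = −ln(0.750000) = 0.2877.

0.2877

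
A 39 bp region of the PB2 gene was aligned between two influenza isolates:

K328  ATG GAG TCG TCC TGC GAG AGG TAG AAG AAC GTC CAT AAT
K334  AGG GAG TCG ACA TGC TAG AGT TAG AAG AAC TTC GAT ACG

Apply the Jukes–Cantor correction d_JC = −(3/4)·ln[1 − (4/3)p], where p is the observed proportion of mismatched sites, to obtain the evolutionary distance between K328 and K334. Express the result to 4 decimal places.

0.2758

Mismatches occur at site 2 (T↔G), site 10 (T↔A), site 12 (C↔A), site 16 (G↔T), site 21 (G↔T), site 31 (G↔T), site 34 (C↔G), site 38 (A↔C), site 39 (T↔G).
p = 9/39 = 0.230769.
d = −0.75 · ln(1 − (4/3)·0.230769) = −0.75 · ln(0.692308) = −0.75 · (-0.367724) = 0.2758.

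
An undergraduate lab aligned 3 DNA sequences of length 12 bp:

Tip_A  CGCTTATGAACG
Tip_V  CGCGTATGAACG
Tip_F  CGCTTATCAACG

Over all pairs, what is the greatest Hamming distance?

2

Pairwise Hamming distances:
  Tip_A vs Tip_V: 1
  Tip_A vs Tip_F: 1
  Tip_V vs Tip_F: 2
The largest is 2, between Tip_V and Tip_F.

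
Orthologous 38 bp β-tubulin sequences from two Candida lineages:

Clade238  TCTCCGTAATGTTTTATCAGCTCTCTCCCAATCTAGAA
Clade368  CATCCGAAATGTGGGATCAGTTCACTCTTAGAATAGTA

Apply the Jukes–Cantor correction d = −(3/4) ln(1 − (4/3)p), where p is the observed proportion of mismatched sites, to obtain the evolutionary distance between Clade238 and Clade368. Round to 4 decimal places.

0.5068

The sequences differ at positions 1 (T/C), 2 (C/A), 7 (T/A), 13 (T/G), 14 (T/G), 15 (T/G), 21 (C/T), 24 (T/A), 28 (C/T), 29 (C/T), 31 (A/G), 32 (T/A), 33 (C/A), 37 (A/T).
p = 14/38 = 0.368421.
d = −0.75 · ln(1 − (4/3)·0.368421) = −0.75 · ln(0.508772) = −0.75 · (-0.675755) = 0.5068.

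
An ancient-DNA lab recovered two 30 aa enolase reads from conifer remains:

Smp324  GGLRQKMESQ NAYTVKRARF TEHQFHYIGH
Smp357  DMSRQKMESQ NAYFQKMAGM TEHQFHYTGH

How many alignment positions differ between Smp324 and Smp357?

9

The sequences differ at positions 1 (G/D), 2 (G/M), 3 (L/S), 14 (T/F), 15 (V/Q), 17 (R/M), 19 (R/G), 20 (F/M), 28 (I/T).
That gives 9 mismatches out of 30 aligned sites, so the Hamming distance is 9.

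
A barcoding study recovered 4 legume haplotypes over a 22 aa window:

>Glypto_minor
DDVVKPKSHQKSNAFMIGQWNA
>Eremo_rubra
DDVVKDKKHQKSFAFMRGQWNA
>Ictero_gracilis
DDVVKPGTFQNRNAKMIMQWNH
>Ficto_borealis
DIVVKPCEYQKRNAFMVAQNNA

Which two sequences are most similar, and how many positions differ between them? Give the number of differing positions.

Pairwise Hamming distances:
  Glypto_minor vs Eremo_rubra: 4
  Glypto_minor vs Ictero_gracilis: 8
  Glypto_minor vs Ficto_borealis: 8
  Eremo_rubra vs Ictero_gracilis: 11
  Eremo_rubra vs Ficto_borealis: 10
  Ictero_gracilis vs Ficto_borealis: 10
The smallest is 4, between Glypto_minor and Eremo_rubra.

4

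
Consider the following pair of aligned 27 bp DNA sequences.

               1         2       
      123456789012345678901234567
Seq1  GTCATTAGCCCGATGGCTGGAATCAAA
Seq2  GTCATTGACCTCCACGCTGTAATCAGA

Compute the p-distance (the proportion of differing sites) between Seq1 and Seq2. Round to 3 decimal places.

The sequences differ at positions 7 (A/G), 8 (G/A), 11 (C/T), 12 (G/C), 13 (A/C), 14 (T/A), 15 (G/C), 20 (G/T), 26 (A/G).
There are 9 differences over 27 sites, so p = 9/27 = 0.333.

0.333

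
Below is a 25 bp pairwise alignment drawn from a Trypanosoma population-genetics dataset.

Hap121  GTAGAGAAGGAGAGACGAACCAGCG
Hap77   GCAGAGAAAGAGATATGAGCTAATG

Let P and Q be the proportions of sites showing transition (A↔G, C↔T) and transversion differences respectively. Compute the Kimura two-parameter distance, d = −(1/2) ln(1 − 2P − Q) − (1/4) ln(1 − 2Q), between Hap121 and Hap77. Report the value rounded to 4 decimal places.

Differing sites — 2:T/C (Ti); 9:G/A (Ti); 14:G/T (Tv); 16:C/T (Ti); 19:A/G (Ti); 21:C/T (Ti); 23:G/A (Ti); 24:C/T (Ti).
Of the 8 differences, 7 transitions and 1 transversion over 25 sites: P = 7/25 = 0.280000, Q = 1/25 = 0.040000.
d = −0.5·ln(0.400000) − 0.25·ln(0.920000) = −0.5·(-0.916291) − 0.25·(-0.083382) = 0.4790.

0.4790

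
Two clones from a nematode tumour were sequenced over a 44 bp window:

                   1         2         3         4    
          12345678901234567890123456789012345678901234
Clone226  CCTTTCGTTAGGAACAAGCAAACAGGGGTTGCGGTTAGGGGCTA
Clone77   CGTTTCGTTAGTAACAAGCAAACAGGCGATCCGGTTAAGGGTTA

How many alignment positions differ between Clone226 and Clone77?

7

Mismatches occur at site 2 (C/G), site 12 (G/T), site 27 (G/C), site 29 (T/A), site 31 (G/C), site 38 (G/A), site 42 (C/T).
That gives 7 mismatches out of 44 aligned sites, so the Hamming distance is 7.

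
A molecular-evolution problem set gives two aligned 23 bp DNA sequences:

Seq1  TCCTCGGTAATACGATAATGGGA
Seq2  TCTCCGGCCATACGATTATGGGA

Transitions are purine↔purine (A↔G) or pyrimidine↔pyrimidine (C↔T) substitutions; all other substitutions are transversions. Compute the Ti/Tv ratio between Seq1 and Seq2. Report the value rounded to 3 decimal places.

Mismatches occur at site 3 (C/T, transition), site 4 (T/C, transition), site 8 (T/C, transition), site 9 (A/C, transversion), site 17 (A/T, transversion).
Of the 5 differences, 3 transitions and 2 transversions, so Ti/Tv = 3/2 = 1.500.

1.500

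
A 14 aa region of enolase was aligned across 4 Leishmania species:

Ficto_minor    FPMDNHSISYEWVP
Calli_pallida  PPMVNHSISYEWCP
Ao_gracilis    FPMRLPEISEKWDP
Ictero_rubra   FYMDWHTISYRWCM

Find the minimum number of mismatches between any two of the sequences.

Pairwise Hamming distances:
  Ficto_minor vs Calli_pallida: 3
  Ficto_minor vs Ao_gracilis: 7
  Ficto_minor vs Ictero_rubra: 6
  Calli_pallida vs Ao_gracilis: 8
  Calli_pallida vs Ictero_rubra: 7
  Ao_gracilis vs Ictero_rubra: 9
The smallest is 3, between Ficto_minor and Calli_pallida.

3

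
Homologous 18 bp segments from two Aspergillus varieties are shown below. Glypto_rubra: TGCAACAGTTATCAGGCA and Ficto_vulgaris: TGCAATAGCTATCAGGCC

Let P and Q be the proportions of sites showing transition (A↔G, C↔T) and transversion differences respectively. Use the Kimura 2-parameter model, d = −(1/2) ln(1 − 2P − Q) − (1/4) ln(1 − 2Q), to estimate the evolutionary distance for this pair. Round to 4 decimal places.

0.1922

Differing sites — 6:C/T (Ti); 9:T/C (Ti); 18:A/C (Tv).
Of the 3 differences, 2 transitions and 1 transversion over 18 sites: P = 2/18 = 0.111111, Q = 1/18 = 0.055556.
d = −0.5·ln(0.722222) − 0.25·ln(0.888888) = −0.5·(-0.325423) − 0.25·(-0.117784) = 0.1922.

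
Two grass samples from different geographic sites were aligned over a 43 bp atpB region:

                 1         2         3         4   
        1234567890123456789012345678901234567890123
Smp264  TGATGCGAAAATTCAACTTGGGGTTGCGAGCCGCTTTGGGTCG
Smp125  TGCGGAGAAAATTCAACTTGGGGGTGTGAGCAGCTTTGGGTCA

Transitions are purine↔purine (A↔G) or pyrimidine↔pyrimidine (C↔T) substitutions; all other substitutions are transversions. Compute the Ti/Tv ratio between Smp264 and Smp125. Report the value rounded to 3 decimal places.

Mismatches occur at site 3 (A↔C, transversion), site 4 (T↔G, transversion), site 6 (C↔A, transversion), site 24 (T↔G, transversion), site 27 (C↔T, transition), site 32 (C↔A, transversion), site 43 (G↔A, transition).
Of the 7 differences, 2 transitions and 5 transversions, so Ti/Tv = 2/5 = 0.400.

0.400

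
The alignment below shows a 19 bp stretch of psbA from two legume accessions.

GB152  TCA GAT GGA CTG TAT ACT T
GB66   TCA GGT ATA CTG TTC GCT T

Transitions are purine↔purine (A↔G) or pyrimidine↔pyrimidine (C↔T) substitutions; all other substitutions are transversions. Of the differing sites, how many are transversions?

Mismatches occur at site 5 (A↔G, transition), site 7 (G↔A, transition), site 8 (G↔T, transversion), site 14 (A↔T, transversion), site 15 (T↔C, transition), site 16 (A↔G, transition).
Of the 6 differences, 4 transitions and 2 transversions, so the answer is 2.

2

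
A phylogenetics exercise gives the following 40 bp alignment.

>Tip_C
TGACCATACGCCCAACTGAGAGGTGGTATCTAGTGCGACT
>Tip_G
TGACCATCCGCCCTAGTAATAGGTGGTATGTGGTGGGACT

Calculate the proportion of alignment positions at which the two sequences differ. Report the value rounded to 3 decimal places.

The sequences differ at positions 8 (A/C), 14 (A/T), 16 (C/G), 18 (G/A), 20 (G/T), 30 (C/G), 32 (A/G), 36 (C/G).
There are 8 differences over 40 sites, so p = 8/40 = 0.200.

0.200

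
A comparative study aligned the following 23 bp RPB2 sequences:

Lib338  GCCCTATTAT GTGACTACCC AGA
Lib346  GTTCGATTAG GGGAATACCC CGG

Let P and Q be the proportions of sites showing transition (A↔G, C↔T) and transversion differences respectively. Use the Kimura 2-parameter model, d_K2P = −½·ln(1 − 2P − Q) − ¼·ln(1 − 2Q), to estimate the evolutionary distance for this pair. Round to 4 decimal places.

The sequences differ at positions 2 (C/T, transition), 3 (C/T, transition), 5 (T/G, transversion), 10 (T/G, transversion), 12 (T/G, transversion), 15 (C/A, transversion), 21 (A/C, transversion), 23 (A/G, transition).
Of the 8 differences, 3 transitions and 5 transversions over 23 sites: P = 3/23 = 0.130435, Q = 5/23 = 0.217391.
d = −0.5·ln(0.521739) − 0.25·ln(0.565218) = −0.5·(-0.650588) − 0.25·(-0.570544) = 0.4679.

0.4679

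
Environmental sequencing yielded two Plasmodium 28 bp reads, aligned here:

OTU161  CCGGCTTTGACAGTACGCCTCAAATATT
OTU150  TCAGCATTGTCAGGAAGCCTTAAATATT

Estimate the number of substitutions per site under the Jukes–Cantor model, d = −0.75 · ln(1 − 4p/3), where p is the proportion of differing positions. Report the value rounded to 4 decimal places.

0.3041

The sequences differ at positions 1 (C/T), 3 (G/A), 6 (T/A), 10 (A/T), 14 (T/G), 16 (C/A), 21 (C/T).
p = 7/28 = 0.250000.
d = −0.75 · ln(1 − (4/3)·0.250000) = −0.75 · ln(0.666667) = −0.75 · (-0.405465) = 0.3041.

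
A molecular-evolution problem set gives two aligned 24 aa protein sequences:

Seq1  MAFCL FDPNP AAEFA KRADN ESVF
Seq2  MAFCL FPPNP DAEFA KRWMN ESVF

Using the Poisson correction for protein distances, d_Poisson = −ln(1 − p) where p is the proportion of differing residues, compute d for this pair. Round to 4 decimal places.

0.1823

Mismatches occur at site 7 (D/P), site 11 (A/D), site 18 (A/W), site 19 (D/M).
p = 4/24 = 0.166667.
d = −ln(1 − 0.166667) = −ln(0.833333) = 0.1823.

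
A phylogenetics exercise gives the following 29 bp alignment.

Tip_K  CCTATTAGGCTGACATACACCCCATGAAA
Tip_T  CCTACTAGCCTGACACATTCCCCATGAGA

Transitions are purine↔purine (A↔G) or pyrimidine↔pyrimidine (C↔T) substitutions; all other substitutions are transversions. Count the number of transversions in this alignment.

2

Differing sites — 5:T/C (Ti); 9:G/C (Tv); 16:T/C (Ti); 18:C/T (Ti); 19:A/T (Tv); 28:A/G (Ti).
Of the 6 differences, 4 transitions and 2 transversions, so the answer is 2.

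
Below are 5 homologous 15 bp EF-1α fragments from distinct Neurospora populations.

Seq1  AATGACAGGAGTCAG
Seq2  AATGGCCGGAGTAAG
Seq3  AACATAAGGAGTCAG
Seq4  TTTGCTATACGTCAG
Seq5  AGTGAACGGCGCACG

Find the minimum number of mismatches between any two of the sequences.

3

Pairwise Hamming distances:
  Seq1 vs Seq2: 3
  Seq1 vs Seq3: 4
  Seq1 vs Seq4: 7
  Seq1 vs Seq5: 7
  Seq2 vs Seq3: 6
  Seq2 vs Seq4: 9
  Seq2 vs Seq5: 6
  Seq3 vs Seq4: 9
  Seq3 vs Seq5: 9
  Seq4 vs Seq5: 10
The smallest is 3, between Seq1 and Seq2.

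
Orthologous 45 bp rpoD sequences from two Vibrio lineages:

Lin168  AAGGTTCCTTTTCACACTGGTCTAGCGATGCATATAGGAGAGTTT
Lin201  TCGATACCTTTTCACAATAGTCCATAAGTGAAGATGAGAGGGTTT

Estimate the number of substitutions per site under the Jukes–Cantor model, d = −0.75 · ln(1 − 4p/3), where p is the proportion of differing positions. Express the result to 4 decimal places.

0.4819

Differing sites — 1:A/T; 2:A/C; 4:G/A; 6:T/A; 17:C/A; 19:G/A; 23:T/C; 25:G/T; 26:C/A; 27:G/A; 28:A/G; 31:C/A; 33:T/G; 36:A/G; 37:G/A; 41:A/G.
p = 16/45 = 0.355556.
d = −0.75 · ln(1 − (4/3)·0.355556) = −0.75 · ln(0.525925) = −0.75 · (-0.642597) = 0.4819.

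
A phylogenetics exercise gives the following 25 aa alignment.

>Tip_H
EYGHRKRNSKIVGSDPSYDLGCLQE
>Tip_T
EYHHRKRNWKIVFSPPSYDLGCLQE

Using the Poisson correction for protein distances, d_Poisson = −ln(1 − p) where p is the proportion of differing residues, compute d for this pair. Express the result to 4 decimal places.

Mismatches occur at site 3 (G→H), site 9 (S→W), site 13 (G→F), site 15 (D→P).
p = 4/25 = 0.160000.
d = −ln(1 − 0.160000) = −ln(0.840000) = 0.1744.

0.1744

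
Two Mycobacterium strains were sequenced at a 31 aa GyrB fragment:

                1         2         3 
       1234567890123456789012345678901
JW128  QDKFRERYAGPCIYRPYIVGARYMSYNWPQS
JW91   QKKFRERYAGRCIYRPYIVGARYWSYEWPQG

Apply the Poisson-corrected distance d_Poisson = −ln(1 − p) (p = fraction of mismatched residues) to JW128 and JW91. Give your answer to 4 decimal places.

The sequences differ at positions 2 (D/K), 11 (P/R), 24 (M/W), 27 (N/E), 31 (S/G).
p = 5/31 = 0.161290.
d = −ln(1 − 0.161290) = −ln(0.838710) = 0.1759.

0.1759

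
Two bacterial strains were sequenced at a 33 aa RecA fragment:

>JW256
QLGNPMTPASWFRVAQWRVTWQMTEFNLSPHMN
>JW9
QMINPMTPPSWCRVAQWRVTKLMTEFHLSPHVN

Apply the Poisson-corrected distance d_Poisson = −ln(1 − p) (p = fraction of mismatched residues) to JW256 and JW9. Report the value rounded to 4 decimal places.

0.2776

Differing sites — 2:L/M; 3:G/I; 9:A/P; 12:F/C; 21:W/K; 22:Q/L; 27:N/H; 32:M/V.
p = 8/33 = 0.242424.
d = −ln(1 − 0.242424) = −ln(0.757576) = 0.2776.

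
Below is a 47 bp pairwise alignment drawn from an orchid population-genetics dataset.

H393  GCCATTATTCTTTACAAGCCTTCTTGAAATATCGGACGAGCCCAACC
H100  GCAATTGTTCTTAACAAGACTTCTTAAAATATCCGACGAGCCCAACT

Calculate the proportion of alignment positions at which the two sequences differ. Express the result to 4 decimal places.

0.1489

The sequences differ at positions 3 (C/A), 7 (A/G), 13 (T/A), 19 (C/A), 26 (G/A), 34 (G/C), 47 (C/T).
There are 7 differences over 47 sites, so p = 7/47 = 0.1489.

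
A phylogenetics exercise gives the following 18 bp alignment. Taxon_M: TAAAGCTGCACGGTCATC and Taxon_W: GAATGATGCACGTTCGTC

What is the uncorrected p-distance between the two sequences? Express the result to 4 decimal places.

0.2778

The sequences differ at positions 1 (T/G), 4 (A/T), 6 (C/A), 13 (G/T), 16 (A/G).
There are 5 differences over 18 sites, so p = 5/18 = 0.2778.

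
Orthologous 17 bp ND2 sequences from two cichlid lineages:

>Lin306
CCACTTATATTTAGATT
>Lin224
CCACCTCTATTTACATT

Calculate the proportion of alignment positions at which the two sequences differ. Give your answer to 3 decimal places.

0.176

Differing sites — 5:T/C; 7:A/C; 14:G/C.
There are 3 differences over 17 sites, so p = 3/17 = 0.176.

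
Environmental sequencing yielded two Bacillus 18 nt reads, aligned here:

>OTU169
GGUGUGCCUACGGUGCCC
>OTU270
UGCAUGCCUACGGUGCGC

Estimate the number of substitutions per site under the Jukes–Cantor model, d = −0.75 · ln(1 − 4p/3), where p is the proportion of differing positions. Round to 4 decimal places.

0.2635

Differing sites — 1:G/U; 3:U/C; 4:G/A; 17:C/G.
p = 4/18 = 0.222222.
d = −0.75 · ln(1 − (4/3)·0.222222) = −0.75 · ln(0.703704) = −0.75 · (-0.351397) = 0.2635.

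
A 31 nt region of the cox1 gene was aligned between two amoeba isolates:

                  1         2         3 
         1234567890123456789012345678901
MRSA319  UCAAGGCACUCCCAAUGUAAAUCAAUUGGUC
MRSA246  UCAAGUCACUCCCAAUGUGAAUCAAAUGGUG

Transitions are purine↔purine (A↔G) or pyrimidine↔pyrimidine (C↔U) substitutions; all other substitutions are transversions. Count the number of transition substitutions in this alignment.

1

Mismatches occur at site 6 (G/U, transversion), site 19 (A/G, transition), site 26 (U/A, transversion), site 31 (C/G, transversion).
Of the 4 differences, 1 transition and 3 transversions, so the answer is 1.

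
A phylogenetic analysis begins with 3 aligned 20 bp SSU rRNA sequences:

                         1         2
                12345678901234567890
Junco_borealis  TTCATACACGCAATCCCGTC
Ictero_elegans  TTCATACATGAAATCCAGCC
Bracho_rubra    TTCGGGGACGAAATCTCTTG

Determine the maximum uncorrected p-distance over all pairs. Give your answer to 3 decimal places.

Pairwise Hamming distances:
  Junco_borealis vs Ictero_elegans: 4
  Junco_borealis vs Bracho_rubra: 8
  Ictero_elegans vs Bracho_rubra: 10
The largest is 10 mismatches, between Ictero_elegans and Bracho_rubra; p = 10/20 = 0.500.

0.500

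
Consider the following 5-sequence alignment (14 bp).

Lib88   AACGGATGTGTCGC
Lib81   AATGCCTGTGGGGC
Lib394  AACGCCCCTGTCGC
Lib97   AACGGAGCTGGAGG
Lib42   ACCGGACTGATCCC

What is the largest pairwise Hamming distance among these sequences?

11

Pairwise Hamming distances:
  Lib88 vs Lib81: 5
  Lib88 vs Lib394: 4
  Lib88 vs Lib97: 5
  Lib88 vs Lib42: 6
  Lib81 vs Lib394: 5
  Lib81 vs Lib97: 7
  Lib81 vs Lib42: 11
  Lib394 vs Lib97: 6
  Lib394 vs Lib42: 7
  Lib97 vs Lib42: 9
The largest is 11, between Lib81 and Lib42.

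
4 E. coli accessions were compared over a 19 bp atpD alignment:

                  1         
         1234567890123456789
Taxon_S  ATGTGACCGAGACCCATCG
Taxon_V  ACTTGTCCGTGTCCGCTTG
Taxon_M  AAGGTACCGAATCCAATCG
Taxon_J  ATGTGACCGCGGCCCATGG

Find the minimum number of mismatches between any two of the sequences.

Pairwise Hamming distances:
  Taxon_S vs Taxon_V: 8
  Taxon_S vs Taxon_M: 6
  Taxon_S vs Taxon_J: 3
  Taxon_V vs Taxon_M: 10
  Taxon_V vs Taxon_J: 8
  Taxon_M vs Taxon_J: 8
The smallest is 3, between Taxon_S and Taxon_J.

3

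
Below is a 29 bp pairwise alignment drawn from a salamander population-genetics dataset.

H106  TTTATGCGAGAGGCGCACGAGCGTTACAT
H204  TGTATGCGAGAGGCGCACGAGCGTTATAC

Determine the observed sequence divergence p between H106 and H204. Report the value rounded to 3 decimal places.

Mismatches occur at site 2 (T/G), site 27 (C/T), site 29 (T/C).
There are 3 differences over 29 sites, so p = 3/29 = 0.103.

0.103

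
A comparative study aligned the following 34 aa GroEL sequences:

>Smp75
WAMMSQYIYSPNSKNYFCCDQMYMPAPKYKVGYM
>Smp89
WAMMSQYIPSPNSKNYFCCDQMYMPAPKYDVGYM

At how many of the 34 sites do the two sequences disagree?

2

Differing sites — 9:Y/P; 30:K/D.
That gives 2 mismatches out of 34 aligned sites, so the Hamming distance is 2.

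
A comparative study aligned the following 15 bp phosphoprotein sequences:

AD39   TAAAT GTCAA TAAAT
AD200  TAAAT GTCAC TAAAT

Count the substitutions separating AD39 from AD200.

The sequences differ at position 10 (A/C).
That gives 1 mismatch out of 15 aligned sites, so the Hamming distance is 1.

1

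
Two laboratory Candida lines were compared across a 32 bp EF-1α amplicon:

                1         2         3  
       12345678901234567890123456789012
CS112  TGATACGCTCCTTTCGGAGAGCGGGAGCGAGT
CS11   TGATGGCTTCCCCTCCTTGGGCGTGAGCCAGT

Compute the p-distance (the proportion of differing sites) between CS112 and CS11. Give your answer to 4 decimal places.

Differing sites — 5:A/G; 6:C/G; 7:G/C; 8:C/T; 12:T/C; 13:T/C; 16:G/C; 17:G/T; 18:A/T; 20:A/G; 24:G/T; 29:G/C.
There are 12 differences over 32 sites, so p = 12/32 = 0.3750.

0.3750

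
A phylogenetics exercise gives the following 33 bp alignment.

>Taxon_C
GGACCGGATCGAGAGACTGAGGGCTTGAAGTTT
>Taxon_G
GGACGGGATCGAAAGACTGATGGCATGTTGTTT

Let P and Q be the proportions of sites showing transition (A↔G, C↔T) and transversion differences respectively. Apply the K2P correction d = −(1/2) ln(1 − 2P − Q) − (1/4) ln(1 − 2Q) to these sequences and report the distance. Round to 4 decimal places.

0.2095

Differing sites — 5:C/G (Tv); 13:G/A (Ti); 21:G/T (Tv); 25:T/A (Tv); 28:A/T (Tv); 29:A/T (Tv).
Of the 6 differences, 1 transition and 5 transversions over 33 sites: P = 1/33 = 0.030303, Q = 5/33 = 0.151515.
d = −0.5·ln(0.787879) − 0.25·ln(0.696970) = −0.5·(-0.238411) − 0.25·(-0.361013) = 0.2095.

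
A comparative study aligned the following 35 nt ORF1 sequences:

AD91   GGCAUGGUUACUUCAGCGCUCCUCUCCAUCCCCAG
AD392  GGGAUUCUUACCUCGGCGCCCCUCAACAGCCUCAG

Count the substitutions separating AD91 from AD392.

10

Differing sites — 3:C/G; 6:G/U; 7:G/C; 12:U/C; 15:A/G; 20:U/C; 25:U/A; 26:C/A; 29:U/G; 32:C/U.
That gives 10 mismatches out of 35 aligned sites, so the Hamming distance is 10.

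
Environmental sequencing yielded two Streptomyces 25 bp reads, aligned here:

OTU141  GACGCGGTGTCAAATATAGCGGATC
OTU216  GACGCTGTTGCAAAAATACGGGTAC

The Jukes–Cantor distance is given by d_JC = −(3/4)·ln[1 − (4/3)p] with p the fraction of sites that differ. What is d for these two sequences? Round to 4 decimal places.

The sequences differ at positions 6 (G/T), 9 (G/T), 10 (T/G), 15 (T/A), 19 (G/C), 20 (C/G), 23 (A/T), 24 (T/A).
p = 8/25 = 0.320000.
d = −0.75 · ln(1 − (4/3)·0.320000) = −0.75 · ln(0.573333) = −0.75 · (-0.556289) = 0.4172.

0.4172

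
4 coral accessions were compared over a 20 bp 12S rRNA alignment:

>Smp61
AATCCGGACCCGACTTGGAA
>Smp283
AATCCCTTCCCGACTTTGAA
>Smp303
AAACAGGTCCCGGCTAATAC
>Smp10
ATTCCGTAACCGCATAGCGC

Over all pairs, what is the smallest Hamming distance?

4

Pairwise Hamming distances:
  Smp61 vs Smp283: 4
  Smp61 vs Smp303: 8
  Smp61 vs Smp10: 9
  Smp283 vs Smp303: 9
  Smp283 vs Smp10: 11
  Smp303 vs Smp10: 11
The smallest is 4, between Smp61 and Smp283.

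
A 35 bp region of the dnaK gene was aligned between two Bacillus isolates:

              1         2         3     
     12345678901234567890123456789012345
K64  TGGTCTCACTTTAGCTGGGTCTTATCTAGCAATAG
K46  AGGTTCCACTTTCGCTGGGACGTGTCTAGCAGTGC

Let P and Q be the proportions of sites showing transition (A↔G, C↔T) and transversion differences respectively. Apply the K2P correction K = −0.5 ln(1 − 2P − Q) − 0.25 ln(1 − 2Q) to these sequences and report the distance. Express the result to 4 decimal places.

0.3639

The sequences differ at positions 1 (T/A, transversion), 5 (C/T, transition), 6 (T/C, transition), 13 (A/C, transversion), 20 (T/A, transversion), 22 (T/G, transversion), 24 (A/G, transition), 32 (A/G, transition), 34 (A/G, transition), 35 (G/C, transversion).
Of the 10 differences, 5 transitions and 5 transversions over 35 sites: P = 5/35 = 0.142857, Q = 5/35 = 0.142857.
d = −0.5·ln(0.571429) − 0.25·ln(0.714286) = −0.5·(-0.559615) − 0.25·(-0.336472) = 0.3639.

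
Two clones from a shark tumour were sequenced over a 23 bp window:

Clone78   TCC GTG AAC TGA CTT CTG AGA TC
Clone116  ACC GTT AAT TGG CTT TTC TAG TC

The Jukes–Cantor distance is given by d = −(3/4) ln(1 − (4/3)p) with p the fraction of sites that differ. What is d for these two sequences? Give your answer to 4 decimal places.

Differing sites — 1:T/A; 6:G/T; 9:C/T; 12:A/G; 16:C/T; 18:G/C; 19:A/T; 20:G/A; 21:A/G.
p = 9/23 = 0.391304.
d = −0.75 · ln(1 − (4/3)·0.391304) = −0.75 · ln(0.478261) = −0.75 · (-0.737599) = 0.5532.

0.5532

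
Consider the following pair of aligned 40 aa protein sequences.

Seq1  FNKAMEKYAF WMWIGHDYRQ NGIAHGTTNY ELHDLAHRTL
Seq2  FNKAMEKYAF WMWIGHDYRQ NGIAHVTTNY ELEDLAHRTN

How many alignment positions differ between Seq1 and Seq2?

Differing sites — 26:G/V; 33:H/E; 40:L/N.
That gives 3 mismatches out of 40 aligned sites, so the Hamming distance is 3.

3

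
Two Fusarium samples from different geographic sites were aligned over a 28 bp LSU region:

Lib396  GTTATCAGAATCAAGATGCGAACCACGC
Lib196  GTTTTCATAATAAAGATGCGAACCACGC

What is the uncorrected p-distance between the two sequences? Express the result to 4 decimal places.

0.1071

Mismatches occur at site 4 (A→T), site 8 (G→T), site 12 (C→A).
There are 3 differences over 28 sites, so p = 3/28 = 0.1071.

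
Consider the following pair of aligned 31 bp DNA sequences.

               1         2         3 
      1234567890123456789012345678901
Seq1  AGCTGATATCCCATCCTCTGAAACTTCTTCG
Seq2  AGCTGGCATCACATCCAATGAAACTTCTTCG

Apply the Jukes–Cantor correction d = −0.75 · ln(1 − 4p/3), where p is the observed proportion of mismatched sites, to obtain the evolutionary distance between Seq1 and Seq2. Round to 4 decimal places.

Differing sites — 6:A/G; 7:T/C; 11:C/A; 17:T/A; 18:C/A.
p = 5/31 = 0.161290.
d = −0.75 · ln(1 − (4/3)·0.161290) = −0.75 · ln(0.784947) = −0.75 · (-0.242139) = 0.1816.

0.1816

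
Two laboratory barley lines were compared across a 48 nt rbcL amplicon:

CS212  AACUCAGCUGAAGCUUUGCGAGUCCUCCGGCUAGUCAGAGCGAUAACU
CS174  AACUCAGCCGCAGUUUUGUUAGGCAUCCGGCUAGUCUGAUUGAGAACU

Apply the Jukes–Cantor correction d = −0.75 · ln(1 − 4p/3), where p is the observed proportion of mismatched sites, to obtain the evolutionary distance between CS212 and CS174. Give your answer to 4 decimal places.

The sequences differ at positions 9 (U/C), 11 (A/C), 14 (C/U), 19 (C/U), 20 (G/U), 23 (U/G), 25 (C/A), 37 (A/U), 40 (G/U), 41 (C/U), 44 (U/G).
p = 11/48 = 0.229167.
d = −0.75 · ln(1 − (4/3)·0.229167) = −0.75 · ln(0.694444) = −0.75 · (-0.364644) = 0.2735.

0.2735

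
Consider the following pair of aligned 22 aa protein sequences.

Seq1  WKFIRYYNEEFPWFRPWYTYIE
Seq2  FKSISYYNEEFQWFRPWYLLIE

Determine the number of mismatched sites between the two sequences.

6

Mismatches occur at site 1 (W↔F), site 3 (F↔S), site 5 (R↔S), site 12 (P↔Q), site 19 (T↔L), site 20 (Y↔L).
That gives 6 mismatches out of 22 aligned sites, so the Hamming distance is 6.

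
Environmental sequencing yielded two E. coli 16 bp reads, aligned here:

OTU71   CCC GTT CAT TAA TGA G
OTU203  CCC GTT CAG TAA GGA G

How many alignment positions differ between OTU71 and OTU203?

Differing sites — 9:T/G; 13:T/G.
That gives 2 mismatches out of 16 aligned sites, so the Hamming distance is 2.

2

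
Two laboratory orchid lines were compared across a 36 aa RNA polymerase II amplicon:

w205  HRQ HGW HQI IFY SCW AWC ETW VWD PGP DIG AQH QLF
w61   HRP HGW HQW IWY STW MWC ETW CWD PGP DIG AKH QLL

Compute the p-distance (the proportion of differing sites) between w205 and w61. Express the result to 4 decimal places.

0.2222

The sequences differ at positions 3 (Q/P), 9 (I/W), 11 (F/W), 14 (C/T), 16 (A/M), 22 (V/C), 32 (Q/K), 36 (F/L).
There are 8 differences over 36 sites, so p = 8/36 = 0.2222.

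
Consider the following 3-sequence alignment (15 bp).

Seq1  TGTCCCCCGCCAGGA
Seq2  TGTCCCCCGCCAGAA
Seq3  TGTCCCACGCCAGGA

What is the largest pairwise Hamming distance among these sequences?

2

Pairwise Hamming distances:
  Seq1 vs Seq2: 1
  Seq1 vs Seq3: 1
  Seq2 vs Seq3: 2
The largest is 2, between Seq2 and Seq3.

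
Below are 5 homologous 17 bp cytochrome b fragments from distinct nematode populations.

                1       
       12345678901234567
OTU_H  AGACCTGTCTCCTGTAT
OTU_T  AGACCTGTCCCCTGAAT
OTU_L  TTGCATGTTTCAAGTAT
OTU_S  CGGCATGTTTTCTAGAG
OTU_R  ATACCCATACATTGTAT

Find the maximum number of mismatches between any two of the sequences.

Pairwise Hamming distances:
  OTU_H vs OTU_T: 2
  OTU_H vs OTU_L: 7
  OTU_H vs OTU_S: 8
  OTU_H vs OTU_R: 7
  OTU_T vs OTU_L: 9
  OTU_T vs OTU_S: 9
  OTU_T vs OTU_R: 7
  OTU_L vs OTU_S: 8
  OTU_L vs OTU_R: 10
  OTU_S vs OTU_R: 13
The largest is 13, between OTU_S and OTU_R.

13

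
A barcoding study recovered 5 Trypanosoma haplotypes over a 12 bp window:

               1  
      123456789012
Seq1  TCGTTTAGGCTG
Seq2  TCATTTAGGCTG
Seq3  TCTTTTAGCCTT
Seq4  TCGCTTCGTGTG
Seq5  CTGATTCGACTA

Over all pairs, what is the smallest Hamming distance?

1

Pairwise Hamming distances:
  Seq1 vs Seq2: 1
  Seq1 vs Seq3: 3
  Seq1 vs Seq4: 4
  Seq1 vs Seq5: 6
  Seq2 vs Seq3: 3
  Seq2 vs Seq4: 5
  Seq2 vs Seq5: 7
  Seq3 vs Seq4: 6
  Seq3 vs Seq5: 7
  Seq4 vs Seq5: 6
The smallest is 1, between Seq1 and Seq2.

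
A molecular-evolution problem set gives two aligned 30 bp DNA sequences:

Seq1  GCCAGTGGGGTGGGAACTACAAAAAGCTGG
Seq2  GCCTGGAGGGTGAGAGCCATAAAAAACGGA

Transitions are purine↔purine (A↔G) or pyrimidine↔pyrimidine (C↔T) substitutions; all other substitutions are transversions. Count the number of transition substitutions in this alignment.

The sequences differ at positions 4 (A/T, transversion), 6 (T/G, transversion), 7 (G/A, transition), 13 (G/A, transition), 16 (A/G, transition), 18 (T/C, transition), 20 (C/T, transition), 26 (G/A, transition), 28 (T/G, transversion), 30 (G/A, transition).
Of the 10 differences, 7 transitions and 3 transversions, so the answer is 7.

7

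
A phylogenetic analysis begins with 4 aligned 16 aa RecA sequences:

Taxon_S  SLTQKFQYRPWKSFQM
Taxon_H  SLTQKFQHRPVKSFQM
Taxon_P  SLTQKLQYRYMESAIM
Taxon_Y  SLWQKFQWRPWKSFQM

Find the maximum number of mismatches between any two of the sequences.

Pairwise Hamming distances:
  Taxon_S vs Taxon_H: 2
  Taxon_S vs Taxon_P: 6
  Taxon_S vs Taxon_Y: 2
  Taxon_H vs Taxon_P: 7
  Taxon_H vs Taxon_Y: 3
  Taxon_P vs Taxon_Y: 8
The largest is 8, between Taxon_P and Taxon_Y.

8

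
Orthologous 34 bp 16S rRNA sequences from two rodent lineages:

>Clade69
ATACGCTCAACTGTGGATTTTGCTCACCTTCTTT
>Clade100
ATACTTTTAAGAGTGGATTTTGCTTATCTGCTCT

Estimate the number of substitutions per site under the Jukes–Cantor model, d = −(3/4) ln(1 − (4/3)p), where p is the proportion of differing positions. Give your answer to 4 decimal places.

The sequences differ at positions 5 (G/T), 6 (C/T), 8 (C/T), 11 (C/G), 12 (T/A), 25 (C/T), 27 (C/T), 30 (T/G), 33 (T/C).
p = 9/34 = 0.264706.
d = −0.75 · ln(1 − (4/3)·0.264706) = −0.75 · ln(0.647059) = −0.75 · (-0.435318) = 0.3265.

0.3265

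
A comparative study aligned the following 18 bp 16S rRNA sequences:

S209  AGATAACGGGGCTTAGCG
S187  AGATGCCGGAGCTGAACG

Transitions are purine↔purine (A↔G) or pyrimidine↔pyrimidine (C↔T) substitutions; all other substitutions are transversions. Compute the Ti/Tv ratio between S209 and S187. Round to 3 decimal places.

Differing sites — 5:A/G (Ti); 6:A/C (Tv); 10:G/A (Ti); 14:T/G (Tv); 16:G/A (Ti).
Of the 5 differences, 3 transitions and 2 transversions, so Ti/Tv = 3/2 = 1.500.

1.500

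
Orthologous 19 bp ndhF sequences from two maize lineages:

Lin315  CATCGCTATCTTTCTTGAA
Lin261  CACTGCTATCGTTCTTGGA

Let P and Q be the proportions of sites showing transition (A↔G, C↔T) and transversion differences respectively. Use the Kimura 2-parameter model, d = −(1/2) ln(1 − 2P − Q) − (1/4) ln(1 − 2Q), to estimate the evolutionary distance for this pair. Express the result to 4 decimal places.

0.2576

Mismatches occur at site 3 (T→C, transition), site 4 (C→T, transition), site 11 (T→G, transversion), site 18 (A→G, transition).
Of the 4 differences, 3 transitions and 1 transversion over 19 sites: P = 3/19 = 0.157895, Q = 1/19 = 0.052632.
d = −0.5·ln(0.631578) − 0.25·ln(0.894736) = −0.5·(-0.459534) − 0.25·(-0.111227) = 0.2576.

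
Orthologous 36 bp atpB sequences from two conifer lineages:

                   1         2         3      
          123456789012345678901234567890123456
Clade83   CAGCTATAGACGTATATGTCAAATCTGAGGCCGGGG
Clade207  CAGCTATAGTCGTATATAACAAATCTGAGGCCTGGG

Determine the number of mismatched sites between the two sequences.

4

Differing sites — 10:A/T; 18:G/A; 19:T/A; 33:G/T.
That gives 4 mismatches out of 36 aligned sites, so the Hamming distance is 4.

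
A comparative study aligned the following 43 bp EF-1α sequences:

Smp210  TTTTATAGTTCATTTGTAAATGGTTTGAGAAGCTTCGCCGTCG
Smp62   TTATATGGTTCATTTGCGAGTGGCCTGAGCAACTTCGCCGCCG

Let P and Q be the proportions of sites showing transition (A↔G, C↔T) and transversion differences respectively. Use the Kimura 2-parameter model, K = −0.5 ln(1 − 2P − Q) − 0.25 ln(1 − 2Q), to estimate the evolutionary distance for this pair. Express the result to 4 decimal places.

The sequences differ at positions 3 (T/A, transversion), 7 (A/G, transition), 17 (T/C, transition), 18 (A/G, transition), 20 (A/G, transition), 24 (T/C, transition), 25 (T/C, transition), 30 (A/C, transversion), 32 (G/A, transition), 41 (T/C, transition).
Of the 10 differences, 8 transitions and 2 transversions over 43 sites: P = 8/43 = 0.186047, Q = 2/43 = 0.046512.
d = −0.5·ln(0.581394) − 0.25·ln(0.906976) = −0.5·(-0.542327) − 0.25·(-0.097639) = 0.2956.

0.2956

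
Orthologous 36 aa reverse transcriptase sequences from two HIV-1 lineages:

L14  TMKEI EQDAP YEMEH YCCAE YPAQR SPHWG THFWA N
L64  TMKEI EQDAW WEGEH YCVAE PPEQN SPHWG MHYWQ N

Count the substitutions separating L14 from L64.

Mismatches occur at site 10 (P/W), site 11 (Y/W), site 13 (M/G), site 18 (C/V), site 21 (Y/P), site 23 (A/E), site 25 (R/N), site 31 (T/M), site 33 (F/Y), site 35 (A/Q).
That gives 10 mismatches out of 36 aligned sites, so the Hamming distance is 10.

10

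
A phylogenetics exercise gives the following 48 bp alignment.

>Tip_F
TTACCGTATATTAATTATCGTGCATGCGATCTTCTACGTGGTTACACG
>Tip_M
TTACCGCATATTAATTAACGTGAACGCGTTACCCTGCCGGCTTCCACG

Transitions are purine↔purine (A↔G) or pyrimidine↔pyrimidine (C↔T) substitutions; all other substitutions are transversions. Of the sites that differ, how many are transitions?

5

Differing sites — 7:T/C (Ti); 18:T/A (Tv); 23:C/A (Tv); 25:T/C (Ti); 29:A/T (Tv); 31:C/A (Tv); 32:T/C (Ti); 33:T/C (Ti); 36:A/G (Ti); 38:G/C (Tv); 39:T/G (Tv); 41:G/C (Tv); 44:A/C (Tv).
Of the 13 differences, 5 transitions and 8 transversions, so the answer is 5.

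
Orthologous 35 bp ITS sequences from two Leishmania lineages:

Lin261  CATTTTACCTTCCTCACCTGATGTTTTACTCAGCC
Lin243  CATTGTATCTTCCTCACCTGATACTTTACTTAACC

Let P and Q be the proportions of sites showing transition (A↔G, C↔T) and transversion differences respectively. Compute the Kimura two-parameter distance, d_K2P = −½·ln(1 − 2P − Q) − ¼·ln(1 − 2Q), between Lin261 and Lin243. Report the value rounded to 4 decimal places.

Mismatches occur at site 5 (T/G, transversion), site 8 (C/T, transition), site 23 (G/A, transition), site 24 (T/C, transition), site 31 (C/T, transition), site 33 (G/A, transition).
Of the 6 differences, 5 transitions and 1 transversion over 35 sites: P = 5/35 = 0.142857, Q = 1/35 = 0.028571.
d = −0.5·ln(0.685715) − 0.25·ln(0.942858) = −0.5·(-0.377293) − 0.25·(-0.058840) = 0.2034.

0.2034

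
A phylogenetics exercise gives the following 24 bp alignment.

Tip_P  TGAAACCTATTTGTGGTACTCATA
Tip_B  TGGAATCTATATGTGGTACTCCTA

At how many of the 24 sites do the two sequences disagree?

4

Mismatches occur at site 3 (A/G), site 6 (C/T), site 11 (T/A), site 22 (A/C).
That gives 4 mismatches out of 24 aligned sites, so the Hamming distance is 4.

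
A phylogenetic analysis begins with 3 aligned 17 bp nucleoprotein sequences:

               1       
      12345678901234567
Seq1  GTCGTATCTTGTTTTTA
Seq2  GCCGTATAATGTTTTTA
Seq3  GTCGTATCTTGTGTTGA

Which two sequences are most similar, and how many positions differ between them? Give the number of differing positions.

2

Pairwise Hamming distances:
  Seq1 vs Seq2: 3
  Seq1 vs Seq3: 2
  Seq2 vs Seq3: 5
The smallest is 2, between Seq1 and Seq3.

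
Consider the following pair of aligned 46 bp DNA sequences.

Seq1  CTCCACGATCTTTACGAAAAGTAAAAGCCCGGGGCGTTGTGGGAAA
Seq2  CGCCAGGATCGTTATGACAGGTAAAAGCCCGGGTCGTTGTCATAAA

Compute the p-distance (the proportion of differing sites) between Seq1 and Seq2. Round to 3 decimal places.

0.217

The sequences differ at positions 2 (T/G), 6 (C/G), 11 (T/G), 15 (C/T), 18 (A/C), 20 (A/G), 34 (G/T), 41 (G/C), 42 (G/A), 43 (G/T).
There are 10 differences over 46 sites, so p = 10/46 = 0.217.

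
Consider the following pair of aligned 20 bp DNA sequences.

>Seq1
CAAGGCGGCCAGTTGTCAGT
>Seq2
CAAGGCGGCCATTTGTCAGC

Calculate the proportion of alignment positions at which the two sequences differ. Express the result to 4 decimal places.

Mismatches occur at site 12 (G/T), site 20 (T/C).
There are 2 differences over 20 sites, so p = 2/20 = 0.1000.

0.1000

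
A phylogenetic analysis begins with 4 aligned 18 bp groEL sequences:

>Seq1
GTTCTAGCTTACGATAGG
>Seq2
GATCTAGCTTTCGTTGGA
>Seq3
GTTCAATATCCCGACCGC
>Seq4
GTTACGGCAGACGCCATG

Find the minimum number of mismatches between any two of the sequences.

5

Pairwise Hamming distances:
  Seq1 vs Seq2: 5
  Seq1 vs Seq3: 8
  Seq1 vs Seq4: 8
  Seq2 vs Seq3: 10
  Seq2 vs Seq4: 12
  Seq3 vs Seq4: 12
The smallest is 5, between Seq1 and Seq2.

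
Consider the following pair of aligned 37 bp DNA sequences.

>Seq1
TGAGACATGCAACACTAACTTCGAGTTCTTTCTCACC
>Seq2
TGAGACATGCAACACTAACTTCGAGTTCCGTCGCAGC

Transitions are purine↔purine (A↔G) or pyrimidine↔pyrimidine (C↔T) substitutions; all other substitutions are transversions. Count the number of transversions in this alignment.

3

Differing sites — 29:T/C (Ti); 30:T/G (Tv); 33:T/G (Tv); 36:C/G (Tv).
Of the 4 differences, 1 transition and 3 transversions, so the answer is 3.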